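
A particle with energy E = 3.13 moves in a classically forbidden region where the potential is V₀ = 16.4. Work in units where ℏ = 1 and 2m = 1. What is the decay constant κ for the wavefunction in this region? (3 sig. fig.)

Since E < V₀ the TISE in this region is ψ'' = κ²ψ with κ = √(2m(V₀ − E))/ℏ.
κ = √(2 × 0.5 × 13.27) = 3.643.

κ = 3.64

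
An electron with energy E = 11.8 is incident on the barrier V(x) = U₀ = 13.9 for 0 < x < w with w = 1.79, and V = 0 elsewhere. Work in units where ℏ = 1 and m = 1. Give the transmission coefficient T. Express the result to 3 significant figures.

T = 0.00134

E < U₀: inside the barrier ψ ∝ e^{±κx} with κ = √(2m(U₀ − E))/ℏ = 2.049.
κw = 3.668, sinh(κw) = 19.58.
The exact tunnelling result is T⁻¹ = 1 + U₀² sinh²(κw) / [4E(U₀ − E)] = 748.4, so T = 0.00134.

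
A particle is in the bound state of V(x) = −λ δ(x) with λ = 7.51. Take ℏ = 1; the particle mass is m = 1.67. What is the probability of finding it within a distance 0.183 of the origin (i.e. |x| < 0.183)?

P = 0.990

The normalised bound state is ψ = √κ e^{−κ|x|} with κ = mλ/ℏ² = 12.54.
P(|x| < d) = ∫_{−d}^{d} κ e^{−2κ|x|} dx = 1 − e^{−2κd} = 1 − e^{−4.590} = 0.9898.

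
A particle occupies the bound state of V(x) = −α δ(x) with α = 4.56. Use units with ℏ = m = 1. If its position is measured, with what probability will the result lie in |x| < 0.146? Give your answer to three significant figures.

P = 0.736

The normalised bound state is ψ = √κ e^{−κ|x|} with κ = mα/ℏ² = 4.560.
P(|x| < d) = ∫_{−d}^{d} κ e^{−2κ|x|} dx = 1 − e^{−2κd} = 1 − e^{−1.332} = 0.7359.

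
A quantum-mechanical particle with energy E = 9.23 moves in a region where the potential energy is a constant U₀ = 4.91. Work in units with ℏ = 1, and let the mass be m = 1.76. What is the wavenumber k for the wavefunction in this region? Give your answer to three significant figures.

k = 3.90

With E > U₀ the solution is oscillatory, ψ ∝ e^{±ikx} with k = √(2m(E − U₀))/ℏ.
k = √(2 × 1.76 × 4.32) = 3.900.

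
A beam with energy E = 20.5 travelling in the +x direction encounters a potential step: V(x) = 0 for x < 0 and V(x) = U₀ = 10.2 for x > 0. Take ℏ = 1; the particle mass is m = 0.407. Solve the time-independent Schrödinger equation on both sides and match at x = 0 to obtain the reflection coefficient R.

R = 0.0290

The wavenumbers are k₁ = √(2mE)/ℏ = 4.085 on the left and k₂ = √(2m(E − U₀))/ℏ = 2.896 on the right.
Continuity of ψ and ψ′ at the step yields the reflection amplitude r = (k₁ − k₂)/(k₁ + k₂) = 0.1704; thus R = |r|² = 0.02903, T = 0.9710.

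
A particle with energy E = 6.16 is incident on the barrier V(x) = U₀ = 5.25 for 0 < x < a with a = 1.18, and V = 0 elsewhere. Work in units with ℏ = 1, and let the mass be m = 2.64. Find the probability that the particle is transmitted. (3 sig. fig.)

T = 0.746

Above the barrier the interior wavenumber is k₂ = √(2m(E − U₀))/ℏ = 2.192, giving phase k₂a = 2.587.
Matching at both interfaces gives T⁻¹ = 1 + U₀² sin²(k₂a) / [4E(E − U₀)] = 1.341, hence T = 0.746.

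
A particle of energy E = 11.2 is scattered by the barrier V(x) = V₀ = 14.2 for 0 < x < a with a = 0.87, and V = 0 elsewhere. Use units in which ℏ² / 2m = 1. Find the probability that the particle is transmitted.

E < V₀: inside the barrier ψ ∝ e^{±κx} with κ = √(2m(V₀ − E))/ℏ = 1.732.
κa = 1.507, sinh(κa) = 2.146.
Matching ψ, ψ′ at both faces gives T = [1 + V₀² sinh²(κa) / (4E(V₀ − E))]⁻¹ = 1/7.906 = 0.126.

T = 0.126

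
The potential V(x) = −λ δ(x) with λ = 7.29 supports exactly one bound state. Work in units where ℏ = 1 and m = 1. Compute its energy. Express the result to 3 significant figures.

E = -26.6

For x ≠ 0 the bound state is ψ ∝ e^{−κ|x|}; integrating the TISE across the delta gives the cusp condition 2κ = 2mλ/ℏ², so κ = 7.290.
Then E = −ℏ²κ²/(2m) = −mλ²/(2ℏ²) = -26.57.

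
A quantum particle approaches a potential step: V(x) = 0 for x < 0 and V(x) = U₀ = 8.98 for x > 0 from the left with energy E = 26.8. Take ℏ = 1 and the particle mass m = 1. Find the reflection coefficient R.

The wavenumbers are k₁ = √(2mE)/ℏ = 7.321 on the left and k₂ = √(2m(E − U₀))/ℏ = 5.970 on the right.
Continuity of ψ and ψ′ at the step yields the reflection amplitude r = (k₁ − k₂)/(k₁ + k₂) = 0.1017; thus R = |r|² = 0.01034, T = 0.9897.

R = 0.0103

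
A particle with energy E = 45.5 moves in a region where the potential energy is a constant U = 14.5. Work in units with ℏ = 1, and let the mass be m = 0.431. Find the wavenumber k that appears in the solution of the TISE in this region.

With E > U the solution is oscillatory, ψ ∝ e^{±ikx} with k = √(2m(E − U))/ℏ.
k = √(2 × 0.431 × 31) = 5.169.

k = 5.17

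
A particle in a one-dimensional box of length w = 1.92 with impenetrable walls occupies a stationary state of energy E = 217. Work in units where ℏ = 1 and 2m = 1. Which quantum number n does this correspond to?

For an infinite well E_n = n²π²ℏ²/(2mw²), so n = (w/πℏ)√(2mE).
n = (1.92/π) × √(2 × 0.5 × 217) = 9.003 → n = 9.

n = 9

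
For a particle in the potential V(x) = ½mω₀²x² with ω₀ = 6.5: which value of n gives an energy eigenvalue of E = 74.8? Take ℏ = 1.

n = 11

E_n = ℏω₀(n + ½) ⇒ n = E/(ℏω₀) − ½ = 74.8/6.5 − 0.5 = 11.008 → n = 11.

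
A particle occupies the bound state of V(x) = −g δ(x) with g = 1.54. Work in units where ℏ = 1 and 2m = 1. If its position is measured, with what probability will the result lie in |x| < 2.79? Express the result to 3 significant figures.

P = 0.986

The normalised bound state is ψ = √κ e^{−κ|x|} with κ = mg/ℏ² = 0.7700.
P(|x| < d) = ∫_{−d}^{d} κ e^{−2κ|x|} dx = 1 − e^{−2κd} = 1 − e^{−4.297} = 0.9864.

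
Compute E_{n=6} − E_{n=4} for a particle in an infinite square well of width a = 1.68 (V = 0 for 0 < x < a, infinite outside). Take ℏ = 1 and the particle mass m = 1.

E_n = n²π²ℏ²/(2ma²), so ΔE = (6² − 4²) π²ℏ²/(2ma²).
ΔE = 20 × π² / (2 × 1 × 1.68²) = 34.97.

ΔE = 35.0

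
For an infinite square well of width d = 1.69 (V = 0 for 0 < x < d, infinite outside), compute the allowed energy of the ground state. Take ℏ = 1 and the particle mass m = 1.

E = 1.73

The infinite-well eigenfunctions ψ_n = √(2/d) sin(nπx/d) vanish at both walls, giving E_n = n²π²ℏ²/(2md²).
E_1 = 1² × π² / (2 × 1 × 1.69²) = 1.728.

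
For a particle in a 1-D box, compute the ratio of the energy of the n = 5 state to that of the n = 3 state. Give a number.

2.77778

E_n = n²π²ℏ²/(2mL²) so the ratio is n₂²/n₁² = 25/9 = 2.77778.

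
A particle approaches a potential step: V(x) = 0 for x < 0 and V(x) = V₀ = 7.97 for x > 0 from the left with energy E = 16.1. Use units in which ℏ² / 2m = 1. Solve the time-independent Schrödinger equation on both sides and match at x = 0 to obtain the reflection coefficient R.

R = 0.0286

On each side the TISE gives plane waves with k = √(2m(E − V))/ℏ: k₁ = √(2·½·16.1) = 4.012, k₂ = √(2·½·8.13) = 2.851.
Continuity of ψ and ψ′ at the step yields the reflection amplitude r = (k₁ − k₂)/(k₁ + k₂) = 0.1692; thus R = |r|² = 0.02862, T = 0.9714.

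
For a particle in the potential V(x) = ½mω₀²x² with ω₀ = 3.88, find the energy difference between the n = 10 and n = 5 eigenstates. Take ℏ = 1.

E_n = ℏω₀(n + ½), so ΔE = (10 − 5) ℏω₀ = 5 × 3.88 = 19.40.

ΔE = 19.4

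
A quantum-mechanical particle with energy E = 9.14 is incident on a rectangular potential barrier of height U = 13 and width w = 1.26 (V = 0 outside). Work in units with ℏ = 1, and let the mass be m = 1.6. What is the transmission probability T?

Since E < U the interior solution is evanescent with decay constant κ = √(2m(U − E))/ℏ = 3.515.
κw = 4.428, sinh(κw) = 41.89.
The exact tunnelling result is T⁻¹ = 1 + U² sinh²(κw) / [4E(U − E)] = 2102, so T = 0.000476.

T = 0.000476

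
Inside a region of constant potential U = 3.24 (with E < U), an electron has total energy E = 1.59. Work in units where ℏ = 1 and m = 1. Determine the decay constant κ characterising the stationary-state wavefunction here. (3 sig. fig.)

Since E < U the TISE in this region is ψ'' = κ²ψ with κ = √(2m(U − E))/ℏ.
κ = √(2 × 1 × 1.65) = 1.817.

κ = 1.82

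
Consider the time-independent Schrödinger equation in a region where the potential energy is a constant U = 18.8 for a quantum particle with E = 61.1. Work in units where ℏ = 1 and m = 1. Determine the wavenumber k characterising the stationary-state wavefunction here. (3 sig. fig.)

With E > U the solution is oscillatory, ψ ∝ e^{±ikx} with k = √(2m(E − U))/ℏ.
k = √(2 × 1 × 42.3) = 9.198.

k = 9.20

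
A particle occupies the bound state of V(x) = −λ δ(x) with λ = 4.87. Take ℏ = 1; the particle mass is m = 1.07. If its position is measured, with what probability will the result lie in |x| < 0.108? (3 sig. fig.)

P = 0.676

The normalised bound state is ψ = √κ e^{−κ|x|} with κ = mλ/ℏ² = 5.211.
P(|x| < d) = ∫_{−d}^{d} κ e^{−2κ|x|} dx = 1 − e^{−2κd} = 1 − e^{−1.126} = 0.6755.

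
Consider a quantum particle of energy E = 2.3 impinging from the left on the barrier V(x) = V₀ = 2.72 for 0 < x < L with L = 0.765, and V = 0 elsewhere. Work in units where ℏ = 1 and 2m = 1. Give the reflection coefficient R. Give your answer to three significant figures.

Since E < V₀ the interior solution is evanescent with decay constant κ = √(2m(V₀ − E))/ℏ = 0.6481.
κL = 0.4958, sinh(κL) = 0.5163.
The exact tunnelling result is T⁻¹ = 1 + V₀² sinh²(κL) / [4E(V₀ − E)] = 1.510, so T = 0.662.
R = 1 − T = 0.338.

R = 0.338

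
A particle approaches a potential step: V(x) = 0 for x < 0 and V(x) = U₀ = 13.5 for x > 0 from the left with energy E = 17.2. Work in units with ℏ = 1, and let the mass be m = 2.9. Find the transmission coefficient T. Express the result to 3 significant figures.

The wavenumbers are k₁ = √(2mE)/ℏ = 9.988 on the left and k₂ = √(2m(E − U₀))/ℏ = 4.632 on the right.
Continuity of ψ and ψ′ at the step yields the reflection amplitude r = (k₁ − k₂)/(k₁ + k₂) = 0.3663; thus R = |r|² = 0.1342, T = 0.8658.

T = 0.866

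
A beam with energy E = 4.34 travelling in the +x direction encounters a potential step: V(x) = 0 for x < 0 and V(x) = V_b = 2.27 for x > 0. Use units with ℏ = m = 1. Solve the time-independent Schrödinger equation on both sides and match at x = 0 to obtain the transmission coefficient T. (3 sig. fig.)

T = 0.967

On each side the TISE gives plane waves with k = √(2m(E − V))/ℏ: k₁ = √(2·1·4.34) = 2.946, k₂ = √(2·1·2.07) = 2.035.
Continuity of ψ and ψ′ at the step yields the reflection amplitude r = (k₁ − k₂)/(k₁ + k₂) = 0.1830; thus R = |r|² = 0.03349, T = 0.9665.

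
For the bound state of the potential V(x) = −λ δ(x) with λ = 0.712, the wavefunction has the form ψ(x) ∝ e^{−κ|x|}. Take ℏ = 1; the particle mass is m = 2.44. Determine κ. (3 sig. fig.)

κ = 1.74

Integrate −(ℏ²/2m)ψ'' − λδ(x)ψ = Eψ from −ε to +ε: the ψ'' term gives ψ'(0⁺) − ψ'(0⁻) and the δ term gives −(2mλ/ℏ²)ψ(0).
With ψ ∝ e^{−κ|x|} this yields −2κ = −2mλ/ℏ², so κ = mλ/ℏ² = 1.737.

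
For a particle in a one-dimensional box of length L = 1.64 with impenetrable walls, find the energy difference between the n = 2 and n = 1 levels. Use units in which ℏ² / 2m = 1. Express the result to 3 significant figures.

ΔE = 11.0

E_n = n²π²ℏ²/(2mL²), so ΔE = (2² − 1²) π²ℏ²/(2mL²).
ΔE = 3 × π² / (2 × 0.5 × 1.64²) = 11.01.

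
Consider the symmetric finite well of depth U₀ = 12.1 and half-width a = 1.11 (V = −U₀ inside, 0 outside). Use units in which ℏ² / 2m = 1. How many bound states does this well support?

The dimensionless depth is z₀ = a√(2mU₀)/ℏ = 1.11 × √(12.10) = 3.861.
The even/odd transcendental equations gain one root per π/2 in z₀, giving N = 1 + ⌊2z₀/π⌋ = 1 + ⌊2.458⌋ = 3.

N = 3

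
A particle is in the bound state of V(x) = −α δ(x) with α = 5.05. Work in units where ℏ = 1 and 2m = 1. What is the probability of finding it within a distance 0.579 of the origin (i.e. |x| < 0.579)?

The normalised bound state is ψ = √κ e^{−κ|x|} with κ = mα/ℏ² = 2.525.
P(|x| < d) = ∫_{−d}^{d} κ e^{−2κ|x|} dx = 1 − e^{−2κd} = 1 − e^{−2.924} = 0.9463.

P = 0.946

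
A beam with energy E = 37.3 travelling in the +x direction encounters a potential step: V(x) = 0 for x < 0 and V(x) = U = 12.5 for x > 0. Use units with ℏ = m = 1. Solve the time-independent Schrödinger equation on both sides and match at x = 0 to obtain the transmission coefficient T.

On each side the TISE gives plane waves with k = √(2m(E − V))/ℏ: k₁ = √(2·1·37.3) = 8.637, k₂ = √(2·1·24.8) = 7.043.
Matching ψ and ψ′ at x = 0 gives r = (k₁ − k₂)/(k₁ + k₂), so R = r² = 0.01034 and T = 1 − R = 0.9897.

T = 0.990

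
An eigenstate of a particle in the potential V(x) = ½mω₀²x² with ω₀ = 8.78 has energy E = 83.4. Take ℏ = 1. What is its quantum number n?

n = 9

Invert E_n = (n + ½)ℏω₀: n = E/ℏω₀ − ½ = 8.999, so n = 9.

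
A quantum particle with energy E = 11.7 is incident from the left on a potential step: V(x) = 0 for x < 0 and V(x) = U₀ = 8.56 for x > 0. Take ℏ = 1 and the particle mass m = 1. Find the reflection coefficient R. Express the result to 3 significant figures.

The wavenumbers are k₁ = √(2mE)/ℏ = 4.837 on the left and k₂ = √(2m(E − U₀))/ℏ = 2.506 on the right.
Matching ψ and ψ′ at x = 0 gives r = (k₁ − k₂)/(k₁ + k₂), so R = r² = 0.1008 and T = 1 − R = 0.8992.

R = 0.101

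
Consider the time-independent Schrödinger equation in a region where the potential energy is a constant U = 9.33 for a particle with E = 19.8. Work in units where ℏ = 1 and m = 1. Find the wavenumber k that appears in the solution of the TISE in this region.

With E > U the solution is oscillatory, ψ ∝ e^{±ikx} with k = √(2m(E − U))/ℏ.
k = √(2 × 1 × 10.47) = 4.576.

k = 4.58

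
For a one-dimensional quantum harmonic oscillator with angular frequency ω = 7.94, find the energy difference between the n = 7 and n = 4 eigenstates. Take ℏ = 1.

ΔE = 23.8

E_n = ℏω(n + ½), so ΔE = (7 − 4) ℏω = 3 × 7.94 = 23.82.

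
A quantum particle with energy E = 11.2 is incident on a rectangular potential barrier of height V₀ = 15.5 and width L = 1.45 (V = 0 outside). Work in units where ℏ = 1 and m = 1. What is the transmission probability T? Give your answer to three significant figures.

T = 0.000650

E < V₀: inside the barrier ψ ∝ e^{±κx} with κ = √(2m(V₀ − E))/ℏ = 2.933.
κL = 4.252, sinh(κL) = 35.12.
The exact tunnelling result is T⁻¹ = 1 + V₀² sinh²(κL) / [4E(V₀ − E)] = 1540, so T = 0.000650.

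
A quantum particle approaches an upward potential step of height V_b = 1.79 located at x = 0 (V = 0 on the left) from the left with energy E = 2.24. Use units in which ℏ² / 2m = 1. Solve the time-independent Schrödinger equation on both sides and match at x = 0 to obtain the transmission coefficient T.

The wavenumbers are k₁ = √(2mE)/ℏ = 1.497 on the left and k₂ = √(2m(E − V_b))/ℏ = 0.6708 on the right.
Matching ψ and ψ′ at x = 0 gives r = (k₁ − k₂)/(k₁ + k₂), so R = r² = 0.1452 and T = 1 − R = 0.8548.

T = 0.855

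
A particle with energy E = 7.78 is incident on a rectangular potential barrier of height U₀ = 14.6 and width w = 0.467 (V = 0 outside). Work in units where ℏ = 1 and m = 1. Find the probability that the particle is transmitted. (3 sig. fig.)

T = 0.119

E < U₀: inside the barrier ψ ∝ e^{±κx} with κ = √(2m(U₀ − E))/ℏ = 3.693.
κw = 1.725, sinh(κw) = 2.716.
Matching ψ, ψ′ at both faces gives T = [1 + U₀² sinh²(κw) / (4E(U₀ − E))]⁻¹ = 1/8.411 = 0.119.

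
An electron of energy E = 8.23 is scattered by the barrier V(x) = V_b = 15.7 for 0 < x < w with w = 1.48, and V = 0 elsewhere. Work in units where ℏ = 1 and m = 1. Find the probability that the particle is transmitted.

T = 0.0000429

E < V_b: inside the barrier ψ ∝ e^{±κx} with κ = √(2m(V_b − E))/ℏ = 3.865.
κw = 5.721, sinh(κw) = 152.5.
The exact tunnelling result is T⁻¹ = 1 + V_b² sinh²(κw) / [4E(V_b − E)] = 23320, so T = 0.0000429.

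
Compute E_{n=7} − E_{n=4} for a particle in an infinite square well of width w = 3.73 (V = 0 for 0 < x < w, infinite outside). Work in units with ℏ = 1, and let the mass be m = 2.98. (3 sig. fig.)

ΔE = 3.93

E_n = n²π²ℏ²/(2mw²), so ΔE = (7² − 4²) π²ℏ²/(2mw²).
ΔE = 33 × π² / (2 × 2.98 × 3.73²) = 3.928.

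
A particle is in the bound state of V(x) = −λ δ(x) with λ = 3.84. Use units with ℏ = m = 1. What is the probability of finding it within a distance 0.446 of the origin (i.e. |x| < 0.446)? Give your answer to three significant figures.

P = 0.967

The normalised bound state is ψ = √κ e^{−κ|x|} with κ = mλ/ℏ² = 3.840.
P(|x| < d) = ∫_{−d}^{d} κ e^{−2κ|x|} dx = 1 − e^{−2κd} = 1 − e^{−3.425} = 0.9675.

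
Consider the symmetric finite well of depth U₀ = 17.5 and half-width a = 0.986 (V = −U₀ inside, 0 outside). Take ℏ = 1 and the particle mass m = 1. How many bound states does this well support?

Define the well-strength parameter z₀ = (a/ℏ)√(2mU₀) = 0.986 × √(2·1·17.5) = 5.833.
A new bound state (alternating even/odd) appears each time z₀ passes a multiple of π/2, so N = ⌊2z₀/π⌋ + 1 = ⌊3.714⌋ + 1 = 4.

N = 4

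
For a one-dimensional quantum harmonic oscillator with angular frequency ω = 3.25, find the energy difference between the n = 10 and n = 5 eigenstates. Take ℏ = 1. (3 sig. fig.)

E_n = ℏω(n + ½), so ΔE = (10 − 5) ℏω = 5 × 3.25 = 16.25.

ΔE = 16.3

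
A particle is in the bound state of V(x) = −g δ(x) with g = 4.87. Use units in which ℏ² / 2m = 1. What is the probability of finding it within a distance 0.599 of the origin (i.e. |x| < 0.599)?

P = 0.946

The normalised bound state is ψ = √κ e^{−κ|x|} with κ = mg/ℏ² = 2.435.
P(|x| < d) = ∫_{−d}^{d} κ e^{−2κ|x|} dx = 1 − e^{−2κd} = 1 − e^{−2.917} = 0.9459.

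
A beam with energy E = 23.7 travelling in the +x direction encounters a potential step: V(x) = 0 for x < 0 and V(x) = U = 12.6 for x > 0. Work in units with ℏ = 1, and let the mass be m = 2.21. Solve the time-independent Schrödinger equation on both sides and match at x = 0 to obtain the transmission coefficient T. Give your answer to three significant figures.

T = 0.965

On each side the TISE gives plane waves with k = √(2m(E − V))/ℏ: k₁ = √(2·2.21·23.7) = 10.23, k₂ = √(2·2.21·11.1) = 7.004.
Continuity of ψ and ψ′ at the step yields the reflection amplitude r = (k₁ − k₂)/(k₁ + k₂) = 0.1874; thus R = |r|² = 0.03512, T = 0.9649.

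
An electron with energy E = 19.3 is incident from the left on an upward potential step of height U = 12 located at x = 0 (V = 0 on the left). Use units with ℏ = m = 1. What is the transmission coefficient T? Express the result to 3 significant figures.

T = 0.943

On each side the TISE gives plane waves with k = √(2m(E − V))/ℏ: k₁ = √(2·1·19.3) = 6.213, k₂ = √(2·1·7.3) = 3.821.
Continuity of ψ and ψ′ at the step yields the reflection amplitude r = (k₁ − k₂)/(k₁ + k₂) = 0.2384; thus R = |r|² = 0.05683, T = 0.9432.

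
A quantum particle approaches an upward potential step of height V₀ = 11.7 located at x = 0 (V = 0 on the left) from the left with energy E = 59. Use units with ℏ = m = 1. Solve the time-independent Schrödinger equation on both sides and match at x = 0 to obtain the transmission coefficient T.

The wavenumbers are k₁ = √(2mE)/ℏ = 10.86 on the left and k₂ = √(2m(E − V₀))/ℏ = 9.726 on the right.
Matching ψ and ψ′ at x = 0 gives r = (k₁ − k₂)/(k₁ + k₂), so R = r² = 0.003047 and T = 1 − R = 0.9970.

T = 0.997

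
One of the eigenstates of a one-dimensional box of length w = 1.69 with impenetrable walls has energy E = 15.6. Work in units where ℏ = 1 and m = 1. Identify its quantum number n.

n = 3

From E_n = n²π²ℏ²/(2mw²) invert to n = √(2mw²E)/(πℏ).
n = (1.69/π) × √(2 × 1 × 15.6) = 3.005 → n = 3.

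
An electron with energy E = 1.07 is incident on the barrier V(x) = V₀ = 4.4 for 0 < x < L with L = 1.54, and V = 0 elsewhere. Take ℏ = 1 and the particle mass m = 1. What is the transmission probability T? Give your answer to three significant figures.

Since E < V₀ the interior solution is evanescent with decay constant κ = √(2m(V₀ − E))/ℏ = 2.581.
κL = 3.974, sinh(κL) = 26.60.
Matching ψ, ψ′ at both faces gives T = [1 + V₀² sinh²(κL) / (4E(V₀ − E))]⁻¹ = 1/961.9 = 0.00104.

T = 0.00104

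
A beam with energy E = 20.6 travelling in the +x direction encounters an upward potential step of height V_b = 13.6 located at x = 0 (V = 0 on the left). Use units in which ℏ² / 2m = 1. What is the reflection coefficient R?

R = 0.0694

On each side the TISE gives plane waves with k = √(2m(E − V))/ℏ: k₁ = √(2·½·20.6) = 4.539, k₂ = √(2·½·7) = 2.646.
Matching ψ and ψ′ at x = 0 gives r = (k₁ − k₂)/(k₁ + k₂), so R = r² = 0.06942 and T = 1 − R = 0.9306.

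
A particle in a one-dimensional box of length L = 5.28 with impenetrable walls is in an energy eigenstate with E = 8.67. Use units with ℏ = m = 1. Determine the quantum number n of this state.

From E_n = n²π²ℏ²/(2mL²) invert to n = √(2mL²E)/(πℏ).
n = (5.28/π) × √(2 × 1 × 8.67) = 6.999 → n = 7.

n = 7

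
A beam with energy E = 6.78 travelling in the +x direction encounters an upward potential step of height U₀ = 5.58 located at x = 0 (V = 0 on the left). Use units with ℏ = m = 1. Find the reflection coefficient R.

R = 0.166

The wavenumbers are k₁ = √(2mE)/ℏ = 3.682 on the left and k₂ = √(2m(E − U₀))/ℏ = 1.549 on the right.
Continuity of ψ and ψ′ at the step yields the reflection amplitude r = (k₁ − k₂)/(k₁ + k₂) = 0.4078; thus R = |r|² = 0.1663, T = 0.8337.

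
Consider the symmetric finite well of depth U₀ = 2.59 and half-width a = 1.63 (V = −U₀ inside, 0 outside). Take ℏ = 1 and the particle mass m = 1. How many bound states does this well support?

Define the well-strength parameter z₀ = (a/ℏ)√(2mU₀) = 1.63 × √(2·1·2.59) = 3.710.
A new bound state (alternating even/odd) appears each time z₀ passes a multiple of π/2, so N = ⌊2z₀/π⌋ + 1 = ⌊2.362⌋ + 1 = 3.

N = 3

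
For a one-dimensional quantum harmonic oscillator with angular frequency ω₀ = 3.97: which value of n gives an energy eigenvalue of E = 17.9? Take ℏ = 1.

Invert E_n = (n + ½)ℏω₀: n = E/ℏω₀ − ½ = 4.009, so n = 4.

n = 4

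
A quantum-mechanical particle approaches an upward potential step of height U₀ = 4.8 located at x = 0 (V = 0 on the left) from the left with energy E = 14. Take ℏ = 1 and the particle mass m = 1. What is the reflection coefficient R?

R = 0.0109

On each side the TISE gives plane waves with k = √(2m(E − V))/ℏ: k₁ = √(2·1·14) = 5.292, k₂ = √(2·1·9.2) = 4.290.
Matching ψ and ψ′ at x = 0 gives r = (k₁ − k₂)/(k₁ + k₂), so R = r² = 0.01094 and T = 1 − R = 0.9891.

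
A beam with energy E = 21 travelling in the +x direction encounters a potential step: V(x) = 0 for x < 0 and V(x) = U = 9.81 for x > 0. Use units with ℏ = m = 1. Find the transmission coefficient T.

On each side the TISE gives plane waves with k = √(2m(E − V))/ℏ: k₁ = √(2·1·21) = 6.481, k₂ = √(2·1·11.19) = 4.731.
Continuity of ψ and ψ′ at the step yields the reflection amplitude r = (k₁ − k₂)/(k₁ + k₂) = 0.1561; thus R = |r|² = 0.02436, T = 0.9756.

T = 0.976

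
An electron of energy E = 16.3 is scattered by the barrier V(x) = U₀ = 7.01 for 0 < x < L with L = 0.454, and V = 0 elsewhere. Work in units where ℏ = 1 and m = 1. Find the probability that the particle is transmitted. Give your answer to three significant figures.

E > U₀: inside the barrier k₂ = √(2m(E − U₀))/ℏ = 4.310, k₂L = 1.957.
T = [1 + U₀² sin²(k₂L) / (4E(E − U₀))]⁻¹ = 1/1.070 = 0.935.

T = 0.935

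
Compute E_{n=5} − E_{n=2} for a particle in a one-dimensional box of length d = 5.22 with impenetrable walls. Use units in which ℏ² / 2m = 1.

ΔE = 7.61

E_n = n²π²ℏ²/(2md²), so ΔE = (5² − 2²) π²ℏ²/(2md²).
ΔE = 21 × π² / (2 × 0.5 × 5.22²) = 7.606.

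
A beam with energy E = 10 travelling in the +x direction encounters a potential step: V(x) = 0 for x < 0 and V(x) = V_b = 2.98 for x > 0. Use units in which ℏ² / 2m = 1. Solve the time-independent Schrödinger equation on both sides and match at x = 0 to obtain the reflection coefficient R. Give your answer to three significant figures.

The wavenumbers are k₁ = √(2mE)/ℏ = 3.162 on the left and k₂ = √(2m(E − V_b))/ℏ = 2.650 on the right.
Continuity of ψ and ψ′ at the step yields the reflection amplitude r = (k₁ − k₂)/(k₁ + k₂) = 0.08823; thus R = |r|² = 0.007784, T = 0.9922.

R = 0.00778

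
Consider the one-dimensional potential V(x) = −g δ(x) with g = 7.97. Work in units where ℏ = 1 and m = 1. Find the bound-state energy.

The bound state is ψ(x) = √κ e^{−κ|x|}. The derivative jump ψ'(0⁺) − ψ'(0⁻) = −(2mg/ℏ²)ψ(0) fixes κ = mg/ℏ² = 7.970.
Then E = −ℏ²κ²/(2m) = −mg²/(2ℏ²) = -31.76.

E = -31.8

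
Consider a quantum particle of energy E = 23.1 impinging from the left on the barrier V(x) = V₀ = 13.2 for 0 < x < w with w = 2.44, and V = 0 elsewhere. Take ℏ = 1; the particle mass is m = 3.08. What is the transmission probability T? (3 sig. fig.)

T = 0.992

Above the barrier the interior wavenumber is k₂ = √(2m(E − V₀))/ℏ = 7.809, giving phase k₂w = 19.05.
Matching at both interfaces gives T⁻¹ = 1 + V₀² sin²(k₂w) / [4E(E − V₀)] = 1.008, hence T = 0.992.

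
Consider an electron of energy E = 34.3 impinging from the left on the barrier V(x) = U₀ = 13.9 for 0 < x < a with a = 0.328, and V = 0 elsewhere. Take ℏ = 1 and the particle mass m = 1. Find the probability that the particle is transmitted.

E > U₀: inside the barrier k₂ = √(2m(E − U₀))/ℏ = 6.387, k₂a = 2.095.
Matching at both interfaces gives T⁻¹ = 1 + U₀² sin²(k₂a) / [4E(E − U₀)] = 1.052, hence T = 0.951.

T = 0.951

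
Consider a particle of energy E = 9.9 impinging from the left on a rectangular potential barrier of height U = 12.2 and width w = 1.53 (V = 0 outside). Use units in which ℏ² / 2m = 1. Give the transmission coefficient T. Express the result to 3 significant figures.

T = 0.0235

E < U: inside the barrier ψ ∝ e^{±κx} with κ = √(2m(U − E))/ℏ = 1.517.
κw = 2.320, sinh(κw) = 5.041.
The exact tunnelling result is T⁻¹ = 1 + U² sinh²(κw) / [4E(U − E)] = 42.52, so T = 0.0235.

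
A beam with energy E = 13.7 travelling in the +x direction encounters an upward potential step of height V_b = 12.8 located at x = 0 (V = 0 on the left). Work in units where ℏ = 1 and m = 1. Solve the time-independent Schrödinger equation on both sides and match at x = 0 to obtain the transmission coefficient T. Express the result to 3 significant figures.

T = 0.650

The wavenumbers are k₁ = √(2mE)/ℏ = 5.235 on the left and k₂ = √(2m(E − V_b))/ℏ = 1.342 on the right.
Matching ψ and ψ′ at x = 0 gives r = (k₁ − k₂)/(k₁ + k₂), so R = r² = 0.3504 and T = 1 − R = 0.6496.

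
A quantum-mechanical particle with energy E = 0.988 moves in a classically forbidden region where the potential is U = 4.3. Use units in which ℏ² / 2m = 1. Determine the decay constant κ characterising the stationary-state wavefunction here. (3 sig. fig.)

Since E < U the TISE in this region is ψ'' = κ²ψ with κ = √(2m(U − E))/ℏ.
κ = √(2 × 0.5 × 3.312) = 1.820.

κ = 1.82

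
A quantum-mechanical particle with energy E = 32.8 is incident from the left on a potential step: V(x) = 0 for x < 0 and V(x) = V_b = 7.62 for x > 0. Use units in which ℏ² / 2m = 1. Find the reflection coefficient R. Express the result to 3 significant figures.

The wavenumbers are k₁ = √(2mE)/ℏ = 5.727 on the left and k₂ = √(2m(E − V_b))/ℏ = 5.018 on the right.
Continuity of ψ and ψ′ at the step yields the reflection amplitude r = (k₁ − k₂)/(k₁ + k₂) = 0.06600; thus R = |r|² = 0.004356, T = 0.9956.

R = 0.00436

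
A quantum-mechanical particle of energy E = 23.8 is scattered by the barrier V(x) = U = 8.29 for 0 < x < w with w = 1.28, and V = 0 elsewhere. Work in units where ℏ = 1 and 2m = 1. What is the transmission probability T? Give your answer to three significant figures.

T = 0.960

E > U: inside the barrier k₂ = √(2m(E − U))/ℏ = 3.938, k₂w = 5.041.
T = [1 + U² sin²(k₂w) / (4E(E − U))]⁻¹ = 1/1.042 = 0.960.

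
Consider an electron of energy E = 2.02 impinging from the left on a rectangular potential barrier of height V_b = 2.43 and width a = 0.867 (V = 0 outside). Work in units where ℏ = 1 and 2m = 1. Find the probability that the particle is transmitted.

Since E < V_b the interior solution is evanescent with decay constant κ = √(2m(V_b − E))/ℏ = 0.6403.
κa = 0.5552, sinh(κa) = 0.5841.
Matching ψ, ψ′ at both faces gives T = [1 + V_b² sinh²(κa) / (4E(V_b − E))]⁻¹ = 1/1.608 = 0.622.

T = 0.622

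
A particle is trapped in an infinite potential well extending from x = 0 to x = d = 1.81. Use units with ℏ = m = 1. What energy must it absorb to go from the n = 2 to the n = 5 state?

ΔE = 31.6

E_n = n²π²ℏ²/(2md²), so ΔE = (5² − 2²) π²ℏ²/(2md²).
ΔE = 21 × π² / (2 × 1 × 1.81²) = 31.63.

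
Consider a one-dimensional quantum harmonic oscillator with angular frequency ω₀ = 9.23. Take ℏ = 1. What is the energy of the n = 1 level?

Using E_n = (n + ½)ℏω₀: E_1 = 1.5 × 9.23 = 13.85.

E = 13.8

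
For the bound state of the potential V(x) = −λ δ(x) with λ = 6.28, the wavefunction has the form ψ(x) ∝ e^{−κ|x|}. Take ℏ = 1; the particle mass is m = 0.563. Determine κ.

Integrating the TISE across x = 0 gives the cusp condition ψ'(0⁺) − ψ'(0⁻) = −(2mλ/ℏ²)ψ(0).
With ψ ∝ e^{−κ|x|} this yields −2κ = −2mλ/ℏ², so κ = mλ/ℏ² = 3.536.

κ = 3.54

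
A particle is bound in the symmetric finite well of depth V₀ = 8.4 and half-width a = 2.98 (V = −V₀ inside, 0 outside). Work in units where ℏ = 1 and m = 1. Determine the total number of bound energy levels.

N = 8

The dimensionless depth is z₀ = a√(2mV₀)/ℏ = 2.98 × √(16.80) = 12.21.
A new bound state (alternating even/odd) appears each time z₀ passes a multiple of π/2, so N = ⌊2z₀/π⌋ + 1 = ⌊7.776⌋ + 1 = 8.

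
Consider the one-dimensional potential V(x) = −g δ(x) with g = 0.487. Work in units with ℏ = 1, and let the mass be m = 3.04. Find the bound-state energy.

E = -0.360

For x ≠ 0 the bound state is ψ ∝ e^{−κ|x|}; integrating the TISE across the delta gives the cusp condition 2κ = 2mg/ℏ², so κ = 1.480.
Then E = −ℏ²κ²/(2m) = −mg²/(2ℏ²) = -0.3605.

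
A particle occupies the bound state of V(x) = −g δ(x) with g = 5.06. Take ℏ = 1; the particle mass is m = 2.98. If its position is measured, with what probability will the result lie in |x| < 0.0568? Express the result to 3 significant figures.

P = 0.820

The normalised bound state is ψ = √κ e^{−κ|x|} with κ = mg/ℏ² = 15.08.
P(|x| < d) = ∫_{−d}^{d} κ e^{−2κ|x|} dx = 1 − e^{−2κd} = 1 − e^{−1.713} = 0.8197.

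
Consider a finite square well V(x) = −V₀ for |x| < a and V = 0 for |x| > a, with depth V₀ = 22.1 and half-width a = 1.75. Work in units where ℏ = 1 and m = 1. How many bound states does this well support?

Define the well-strength parameter z₀ = (a/ℏ)√(2mV₀) = 1.75 × √(2·1·22.1) = 11.63.
The even/odd transcendental equations gain one root per π/2 in z₀, giving N = 1 + ⌊2z₀/π⌋ = 1 + ⌊7.407⌋ = 8.

N = 8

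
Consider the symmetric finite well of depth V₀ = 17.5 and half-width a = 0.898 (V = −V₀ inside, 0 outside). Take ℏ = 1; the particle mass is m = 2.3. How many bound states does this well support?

Define the well-strength parameter z₀ = (a/ℏ)√(2mV₀) = 0.898 × √(2·2.3·17.5) = 8.057.
The even/odd transcendental equations gain one root per π/2 in z₀, giving N = 1 + ⌊2z₀/π⌋ = 1 + ⌊5.129⌋ = 6.

N = 6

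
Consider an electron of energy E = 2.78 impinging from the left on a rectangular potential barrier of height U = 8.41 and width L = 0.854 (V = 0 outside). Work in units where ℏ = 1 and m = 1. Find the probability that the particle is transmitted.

T = 0.0114

E < U: inside the barrier ψ ∝ e^{±κx} with κ = √(2m(U − E))/ℏ = 3.356.
κL = 2.866, sinh(κL) = 8.752.
The exact tunnelling result is T⁻¹ = 1 + U² sinh²(κL) / [4E(U − E)] = 87.54, so T = 0.0114.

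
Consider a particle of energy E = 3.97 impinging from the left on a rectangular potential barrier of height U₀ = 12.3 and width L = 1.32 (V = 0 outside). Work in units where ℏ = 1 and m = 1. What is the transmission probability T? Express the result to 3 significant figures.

Since E < U₀ the interior solution is evanescent with decay constant κ = √(2m(U₀ − E))/ℏ = 4.082.
κL = 5.388, sinh(κL) = 109.4.
The exact tunnelling result is T⁻¹ = 1 + U₀² sinh²(κL) / [4E(U₀ − E)] = 13680, so T = 0.0000731.

T = 0.0000731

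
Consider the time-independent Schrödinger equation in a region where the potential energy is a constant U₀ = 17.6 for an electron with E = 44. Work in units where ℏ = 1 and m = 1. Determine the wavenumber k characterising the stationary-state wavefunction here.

k = 7.27

With E > U₀ the solution is oscillatory, ψ ∝ e^{±ikx} with k = √(2m(E − U₀))/ℏ.
k = √(2 × 1 × 26.4) = 7.266.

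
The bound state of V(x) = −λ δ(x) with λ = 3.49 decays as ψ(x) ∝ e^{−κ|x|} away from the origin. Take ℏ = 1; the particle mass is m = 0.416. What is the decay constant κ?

κ = 1.45

Integrating the TISE across x = 0 gives the cusp condition ψ'(0⁺) − ψ'(0⁻) = −(2mλ/ℏ²)ψ(0).
With ψ ∝ e^{−κ|x|} this yields −2κ = −2mλ/ℏ², so κ = mλ/ℏ² = 1.452.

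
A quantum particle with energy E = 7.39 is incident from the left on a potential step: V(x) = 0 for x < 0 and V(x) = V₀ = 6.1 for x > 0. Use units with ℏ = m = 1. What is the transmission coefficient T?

T = 0.831

The wavenumbers are k₁ = √(2mE)/ℏ = 3.844 on the left and k₂ = √(2m(E − V₀))/ℏ = 1.606 on the right.
Matching ψ and ψ′ at x = 0 gives r = (k₁ − k₂)/(k₁ + k₂), so R = r² = 0.1686 and T = 1 − R = 0.8314.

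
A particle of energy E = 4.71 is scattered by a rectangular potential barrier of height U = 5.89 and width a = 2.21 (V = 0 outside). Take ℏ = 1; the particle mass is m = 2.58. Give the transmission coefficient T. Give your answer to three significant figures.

E < U: inside the barrier ψ ∝ e^{±κx} with κ = √(2m(U − E))/ℏ = 2.468.
κa = 5.453, sinh(κa) = 116.8.
The exact tunnelling result is T⁻¹ = 1 + U² sinh²(κa) / [4E(U − E)] = 21280, so T = 0.0000470.

T = 0.0000470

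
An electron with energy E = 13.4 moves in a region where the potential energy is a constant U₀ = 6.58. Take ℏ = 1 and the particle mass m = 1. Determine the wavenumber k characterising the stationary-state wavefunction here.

k = 3.69

With E > U₀ the solution is oscillatory, ψ ∝ e^{±ikx} with k = √(2m(E − U₀))/ℏ.
k = √(2 × 1 × 6.82) = 3.693.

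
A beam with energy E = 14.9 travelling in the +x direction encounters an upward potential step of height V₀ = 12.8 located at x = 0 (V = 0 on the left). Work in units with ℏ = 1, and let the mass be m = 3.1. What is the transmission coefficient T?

On each side the TISE gives plane waves with k = √(2m(E − V))/ℏ: k₁ = √(2·3.1·14.9) = 9.611, k₂ = √(2·3.1·2.1) = 3.608.
Continuity of ψ and ψ′ at the step yields the reflection amplitude r = (k₁ − k₂)/(k₁ + k₂) = 0.4541; thus R = |r|² = 0.2062, T = 0.7938.

T = 0.794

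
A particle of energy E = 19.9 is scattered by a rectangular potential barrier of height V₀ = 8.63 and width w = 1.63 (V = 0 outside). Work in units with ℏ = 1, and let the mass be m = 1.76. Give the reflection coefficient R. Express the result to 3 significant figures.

E > V₀: inside the barrier k₂ = √(2m(E − V₀))/ℏ = 6.298, k₂w = 10.27.
Matching at both interfaces gives T⁻¹ = 1 + V₀² sin²(k₂w) / [4E(E − V₀)] = 1.046, hence T = 0.956.
R = 1 − T = 0.0441.

R = 0.0441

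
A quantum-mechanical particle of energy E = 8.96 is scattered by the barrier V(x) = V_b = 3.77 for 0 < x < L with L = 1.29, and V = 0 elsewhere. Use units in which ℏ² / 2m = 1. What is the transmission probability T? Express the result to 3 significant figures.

E > V_b: inside the barrier k₂ = √(2m(E − V_b))/ℏ = 2.278, k₂L = 2.939.
T = [1 + V_b² sin²(k₂L) / (4E(E − V_b))]⁻¹ = 1/1.003 = 0.997.

T = 0.997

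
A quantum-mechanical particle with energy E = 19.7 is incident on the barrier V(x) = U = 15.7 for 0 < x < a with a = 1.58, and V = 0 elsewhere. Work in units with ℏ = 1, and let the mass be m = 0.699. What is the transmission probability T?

E > U: inside the barrier k₂ = √(2m(E − U))/ℏ = 2.365, k₂a = 3.736.
T = [1 + U² sin²(k₂a) / (4E(E − U))]⁻¹ = 1/1.245 = 0.803.

T = 0.803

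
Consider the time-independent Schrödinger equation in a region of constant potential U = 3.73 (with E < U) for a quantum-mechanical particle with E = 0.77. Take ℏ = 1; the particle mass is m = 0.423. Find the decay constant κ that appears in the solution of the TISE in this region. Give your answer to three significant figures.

Since E < U the TISE in this region is ψ'' = κ²ψ with κ = √(2m(U − E))/ℏ.
κ = √(2 × 0.423 × 2.96) = 1.582.

κ = 1.58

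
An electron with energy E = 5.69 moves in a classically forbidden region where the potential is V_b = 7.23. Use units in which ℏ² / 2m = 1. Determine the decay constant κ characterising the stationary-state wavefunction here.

κ = 1.24

Since E < V_b the TISE in this region is ψ'' = κ²ψ with κ = √(2m(V_b − E))/ℏ.
κ = √(2 × 0.5 × 1.54) = 1.241.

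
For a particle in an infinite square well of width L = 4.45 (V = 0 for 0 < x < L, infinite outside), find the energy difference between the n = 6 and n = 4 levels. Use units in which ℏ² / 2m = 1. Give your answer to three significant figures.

E_n = n²π²ℏ²/(2mL²), so ΔE = (6² − 4²) π²ℏ²/(2mL²).
ΔE = 20 × π² / (2 × 0.5 × 4.45²) = 9.968.

ΔE = 9.97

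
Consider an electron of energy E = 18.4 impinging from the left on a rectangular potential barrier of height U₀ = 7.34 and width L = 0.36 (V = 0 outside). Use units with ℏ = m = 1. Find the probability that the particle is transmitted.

E > U₀: inside the barrier k₂ = √(2m(E − U₀))/ℏ = 4.703, k₂L = 1.693.
T = [1 + U₀² sin²(k₂L) / (4E(E − U₀))]⁻¹ = 1/1.065 = 0.939.

T = 0.939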